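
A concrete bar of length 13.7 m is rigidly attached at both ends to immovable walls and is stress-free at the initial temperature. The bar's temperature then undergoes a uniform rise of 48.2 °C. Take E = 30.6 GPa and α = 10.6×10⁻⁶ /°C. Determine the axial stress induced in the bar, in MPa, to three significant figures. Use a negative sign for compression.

-15.6 MPa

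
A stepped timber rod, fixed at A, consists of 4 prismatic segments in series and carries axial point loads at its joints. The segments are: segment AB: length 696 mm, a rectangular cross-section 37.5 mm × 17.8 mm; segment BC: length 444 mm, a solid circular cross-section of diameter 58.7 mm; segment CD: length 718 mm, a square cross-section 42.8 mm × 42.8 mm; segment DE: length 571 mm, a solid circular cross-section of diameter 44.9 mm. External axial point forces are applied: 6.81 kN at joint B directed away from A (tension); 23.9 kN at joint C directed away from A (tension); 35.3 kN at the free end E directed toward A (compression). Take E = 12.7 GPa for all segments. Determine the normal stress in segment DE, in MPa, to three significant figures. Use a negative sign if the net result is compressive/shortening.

-22.3 MPa

Internal axial forces (sectioning from the free end, tension +): N_DE = -35.3 kN, N_CD = -35.3 kN, N_BC = -11.4 kN, N_AB = -4.59 kN.
A_DE = 1583 mm².
σ_DE = N_DE/A_DE = -35300/1583 = -22.29 MPa.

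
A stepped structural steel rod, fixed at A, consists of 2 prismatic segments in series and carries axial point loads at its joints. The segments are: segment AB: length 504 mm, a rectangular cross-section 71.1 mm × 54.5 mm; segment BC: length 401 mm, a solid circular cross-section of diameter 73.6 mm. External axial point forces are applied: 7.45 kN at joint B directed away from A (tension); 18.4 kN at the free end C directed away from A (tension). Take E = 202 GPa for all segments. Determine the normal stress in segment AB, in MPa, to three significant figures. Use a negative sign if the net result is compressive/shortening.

6.67 MPa

Internal axial forces (sectioning from the free end, tension +): N_BC = 18.4 kN, N_AB = 25.85 kN.
A_AB = 3875 mm².
σ_AB = N_AB/A_AB = 25850/3875 = 6.671 MPa.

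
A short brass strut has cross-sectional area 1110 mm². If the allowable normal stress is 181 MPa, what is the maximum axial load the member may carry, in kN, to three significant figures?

201 kN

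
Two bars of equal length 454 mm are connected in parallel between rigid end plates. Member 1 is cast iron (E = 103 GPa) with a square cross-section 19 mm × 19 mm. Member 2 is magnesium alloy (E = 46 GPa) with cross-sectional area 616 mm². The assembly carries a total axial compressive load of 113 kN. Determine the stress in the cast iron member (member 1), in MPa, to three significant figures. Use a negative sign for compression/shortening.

A_1 = 361 mm².
Equal strain + equilibrium ⇒ each member carries load in proportion to AE: A₁E₁ = 37180000 N, A₂E₂ = 28340000 N, ΣAE = 65520000 N.
σ₁ = P·E₁/ΣAE = -113000·103000/65520000 = -177.6 MPa.

-178 MPa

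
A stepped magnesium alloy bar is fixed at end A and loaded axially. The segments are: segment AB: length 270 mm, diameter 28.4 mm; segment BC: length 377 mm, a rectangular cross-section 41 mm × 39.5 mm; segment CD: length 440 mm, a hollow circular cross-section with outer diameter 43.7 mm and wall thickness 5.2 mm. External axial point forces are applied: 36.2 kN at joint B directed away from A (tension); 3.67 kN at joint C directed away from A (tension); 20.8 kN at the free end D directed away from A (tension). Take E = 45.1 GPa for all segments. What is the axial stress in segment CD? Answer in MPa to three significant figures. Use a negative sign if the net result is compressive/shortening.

Internal axial forces (sectioning from the free end, tension +): N_CD = 20.8 kN, N_BC = 24.47 kN, N_AB = 60.67 kN.
A_CD = 628.9 mm².
σ_CD = N_CD/A_CD = 20800/628.9 = 33.07 MPa.

33.1 MPa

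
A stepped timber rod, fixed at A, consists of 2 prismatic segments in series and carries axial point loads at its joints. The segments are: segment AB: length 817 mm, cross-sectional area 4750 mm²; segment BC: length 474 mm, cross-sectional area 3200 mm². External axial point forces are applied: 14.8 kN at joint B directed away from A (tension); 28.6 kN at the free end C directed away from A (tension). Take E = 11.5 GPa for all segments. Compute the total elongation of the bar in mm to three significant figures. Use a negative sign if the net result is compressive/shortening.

1.02 mm

Internal axial forces (sectioning from the free end, tension +): N_BC = 28.6 kN, N_AB = 43.4 kN.
δ_AB = 43400·817/(4750·11500) = 0.6491 mm
δ_BC = 28600·474/(3200·11500) = 0.3684 mm
δ = Σδ_i = 1.017 mm.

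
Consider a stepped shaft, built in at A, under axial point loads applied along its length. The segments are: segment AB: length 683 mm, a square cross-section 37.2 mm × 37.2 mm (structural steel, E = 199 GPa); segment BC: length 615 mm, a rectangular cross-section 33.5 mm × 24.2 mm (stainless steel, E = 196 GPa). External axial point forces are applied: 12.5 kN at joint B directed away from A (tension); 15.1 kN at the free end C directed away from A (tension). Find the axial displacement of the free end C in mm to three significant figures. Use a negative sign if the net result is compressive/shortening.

Internal axial forces (sectioning from the free end, tension +): N_BC = 15.1 kN, N_AB = 27.6 kN.
A_AB = 1384 mm².
A_BC = 810.7 mm².
δ_AB = 27600·683/(1384·199000) = 0.06845 mm
δ_BC = 15100·615/(810.7·196000) = 0.05844 mm
δ = Σδ_i = 0.1269 mm.

0.127 mm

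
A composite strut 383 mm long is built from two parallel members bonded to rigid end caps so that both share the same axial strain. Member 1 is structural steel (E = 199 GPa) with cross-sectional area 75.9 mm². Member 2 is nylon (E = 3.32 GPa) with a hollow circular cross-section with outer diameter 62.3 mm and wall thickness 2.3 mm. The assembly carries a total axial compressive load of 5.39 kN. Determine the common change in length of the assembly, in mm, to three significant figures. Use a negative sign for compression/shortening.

-0.125 mm

A_2 = 433.5 mm².
Equal strain + equilibrium ⇒ each member carries load in proportion to AE: A₁E₁ = 15100000 N, A₂E₂ = 1439000 N, ΣAE = 16540000 N.
δ = PL/ΣAE = -5390·383/16540000 = -0.1248 mm.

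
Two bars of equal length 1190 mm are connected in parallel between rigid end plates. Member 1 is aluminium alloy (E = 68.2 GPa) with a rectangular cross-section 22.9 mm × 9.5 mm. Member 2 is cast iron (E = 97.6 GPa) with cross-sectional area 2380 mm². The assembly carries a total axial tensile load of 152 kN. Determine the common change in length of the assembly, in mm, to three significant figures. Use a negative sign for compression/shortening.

A_1 = 217.5 mm².
Equal strain + equilibrium ⇒ each member carries load in proportion to AE: A₁E₁ = 14840000 N, A₂E₂ = 232300000 N, ΣAE = 247100000 N.
δ = PL/ΣAE = 152000·1190/247100000 = 0.7319 mm.

0.732 mm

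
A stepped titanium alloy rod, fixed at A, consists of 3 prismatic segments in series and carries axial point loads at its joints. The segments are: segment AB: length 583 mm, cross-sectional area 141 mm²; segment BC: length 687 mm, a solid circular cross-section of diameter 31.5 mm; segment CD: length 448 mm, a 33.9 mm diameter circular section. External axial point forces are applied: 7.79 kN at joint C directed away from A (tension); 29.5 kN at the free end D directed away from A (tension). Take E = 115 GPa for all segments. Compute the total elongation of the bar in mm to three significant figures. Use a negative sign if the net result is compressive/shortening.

Internal axial forces (sectioning from the free end, tension +): N_CD = 29.5 kN, N_BC = 37.29 kN, N_AB = 37.29 kN.
A_BC = 779.3 mm².
A_CD = 902.6 mm².
δ_AB = 37290·583/(141·115000) = 1.341 mm
δ_BC = 37290·687/(779.3·115000) = 0.2859 mm
δ_CD = 29500·448/(902.6·115000) = 0.1273 mm
δ = Σδ_i = 1.754 mm.

1.75 mm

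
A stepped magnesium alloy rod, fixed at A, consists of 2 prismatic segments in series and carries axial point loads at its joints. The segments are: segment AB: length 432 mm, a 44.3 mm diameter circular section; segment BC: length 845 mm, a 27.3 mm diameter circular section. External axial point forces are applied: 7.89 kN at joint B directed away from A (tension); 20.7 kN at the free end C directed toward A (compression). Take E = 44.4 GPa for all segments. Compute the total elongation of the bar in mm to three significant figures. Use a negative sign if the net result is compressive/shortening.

-0.754 mm

Internal axial forces (sectioning from the free end, tension +): N_BC = -20.7 kN, N_AB = -12.81 kN.
A_AB = 1541 mm².
A_BC = 585.3 mm².
δ_AB = -12810·432/(1541·44400) = -0.08086 mm
δ_BC = -20700·845/(585.3·44400) = -0.673 mm
δ = Σδ_i = -0.7539 mm.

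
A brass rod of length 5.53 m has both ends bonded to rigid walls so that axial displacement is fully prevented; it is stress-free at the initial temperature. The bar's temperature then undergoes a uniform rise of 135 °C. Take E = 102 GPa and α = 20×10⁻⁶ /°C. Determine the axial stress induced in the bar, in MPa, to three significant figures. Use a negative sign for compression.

-275 MPa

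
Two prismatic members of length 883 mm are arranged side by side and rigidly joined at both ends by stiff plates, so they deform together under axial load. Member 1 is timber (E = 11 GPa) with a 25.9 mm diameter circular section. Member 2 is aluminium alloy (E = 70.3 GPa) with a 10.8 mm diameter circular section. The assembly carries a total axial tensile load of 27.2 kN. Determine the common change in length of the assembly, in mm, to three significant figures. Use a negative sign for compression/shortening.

1.96 mm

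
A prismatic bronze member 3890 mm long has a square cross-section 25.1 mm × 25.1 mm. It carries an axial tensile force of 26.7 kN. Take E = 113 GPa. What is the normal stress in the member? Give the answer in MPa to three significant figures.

A = 630 mm².
σ = N/A = 26700/630 = 42.38 MPa.

42.4 MPa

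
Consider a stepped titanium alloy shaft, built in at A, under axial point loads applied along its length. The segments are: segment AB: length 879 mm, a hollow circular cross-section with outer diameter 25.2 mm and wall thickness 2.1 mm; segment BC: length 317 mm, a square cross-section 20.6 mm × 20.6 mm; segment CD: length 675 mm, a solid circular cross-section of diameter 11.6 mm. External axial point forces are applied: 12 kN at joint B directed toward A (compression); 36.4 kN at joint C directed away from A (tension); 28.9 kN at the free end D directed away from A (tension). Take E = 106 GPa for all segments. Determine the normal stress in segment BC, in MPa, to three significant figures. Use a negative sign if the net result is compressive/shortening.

Internal axial forces (sectioning from the free end, tension +): N_CD = 28.9 kN, N_BC = 65.3 kN, N_AB = 53.3 kN.
A_BC = 424.4 mm².
σ_BC = N_BC/A_BC = 65300/424.4 = 153.9 MPa.

154 MPa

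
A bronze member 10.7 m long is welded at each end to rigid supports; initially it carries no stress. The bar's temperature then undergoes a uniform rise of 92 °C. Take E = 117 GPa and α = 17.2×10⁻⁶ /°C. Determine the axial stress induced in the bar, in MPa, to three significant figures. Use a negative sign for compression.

-185 MPa

Free thermal expansion αLΔT = 17.2e-6 · 10700 · 92 = 16.93 mm.
The walls impose strain ε = −(16.93)/10700 = -1.5824e-03; σ = Eε = 117000 · -1.5824e-03 = -185.1 MPa.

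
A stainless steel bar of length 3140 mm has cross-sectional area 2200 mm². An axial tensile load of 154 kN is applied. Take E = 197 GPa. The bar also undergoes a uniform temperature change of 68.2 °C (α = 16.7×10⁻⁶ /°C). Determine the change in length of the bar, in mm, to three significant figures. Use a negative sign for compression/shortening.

4.69 mm

δ_mech = NL/(AE) = 154000·3140/(2200·197000) = 1.116 mm.
δ_thermal = αLΔT = 16.7e-6·3140·68.2 = 3.576 mm.
δ = δ_mech + δ_thermal = 4.692 mm.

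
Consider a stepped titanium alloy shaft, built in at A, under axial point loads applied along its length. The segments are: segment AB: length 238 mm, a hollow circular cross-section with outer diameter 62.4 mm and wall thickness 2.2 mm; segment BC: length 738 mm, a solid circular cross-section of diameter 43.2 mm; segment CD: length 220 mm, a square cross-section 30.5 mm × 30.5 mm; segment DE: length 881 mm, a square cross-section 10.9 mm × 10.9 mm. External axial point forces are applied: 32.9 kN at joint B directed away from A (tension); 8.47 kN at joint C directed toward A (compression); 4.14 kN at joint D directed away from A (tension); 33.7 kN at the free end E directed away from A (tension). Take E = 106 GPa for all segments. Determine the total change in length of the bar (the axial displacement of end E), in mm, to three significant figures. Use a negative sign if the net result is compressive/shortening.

Internal axial forces (sectioning from the free end, tension +): N_DE = 33.7 kN, N_CD = 37.84 kN, N_BC = 29.37 kN, N_AB = 62.27 kN.
A_AB = 416.1 mm².
A_BC = 1466 mm².
A_CD = 930.2 mm².
A_DE = 118.8 mm².
δ_AB = 62270·238/(416.1·106000) = 0.336 mm
δ_BC = 29370·738/(1466·106000) = 0.1395 mm
δ_CD = 37840·220/(930.2·106000) = 0.08442 mm
δ_DE = 33700·881/(118.8·106000) = 2.357 mm
δ = Σδ_i = 2.917 mm.

2.92 mm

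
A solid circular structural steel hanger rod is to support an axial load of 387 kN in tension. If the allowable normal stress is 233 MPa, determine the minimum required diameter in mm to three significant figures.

46.0 mm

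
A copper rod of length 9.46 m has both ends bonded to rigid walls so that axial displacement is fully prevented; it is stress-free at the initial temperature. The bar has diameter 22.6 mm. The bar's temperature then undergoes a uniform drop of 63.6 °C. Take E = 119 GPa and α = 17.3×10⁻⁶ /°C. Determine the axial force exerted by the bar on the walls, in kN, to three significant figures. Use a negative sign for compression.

Free thermal expansion αLΔT = 17.3e-6 · 9460 · -63.6 = -10.41 mm.
The walls impose strain ε = −(-10.41)/9460 = 1.1003e-03; σ = Eε = 119000 · 1.1003e-03 = 130.9 MPa.
Wall reaction R = σ·A = 130.9·401.1 = 52520 N = 52.52 kN.

52.5 kN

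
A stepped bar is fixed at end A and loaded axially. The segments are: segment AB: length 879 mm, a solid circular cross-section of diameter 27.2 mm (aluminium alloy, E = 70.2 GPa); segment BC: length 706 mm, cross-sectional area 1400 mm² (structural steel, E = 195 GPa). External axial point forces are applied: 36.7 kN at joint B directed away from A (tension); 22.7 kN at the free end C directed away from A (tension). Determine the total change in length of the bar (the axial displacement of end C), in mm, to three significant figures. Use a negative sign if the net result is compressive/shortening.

Internal axial forces (sectioning from the free end, tension +): N_BC = 22.7 kN, N_AB = 59.4 kN.
A_AB = 581.1 mm².
δ_AB = 59400·879/(581.1·70200) = 1.28 mm
δ_BC = 22700·706/(1400·195000) = 0.0587 mm
δ = Σδ_i = 1.339 mm.

1.34 mm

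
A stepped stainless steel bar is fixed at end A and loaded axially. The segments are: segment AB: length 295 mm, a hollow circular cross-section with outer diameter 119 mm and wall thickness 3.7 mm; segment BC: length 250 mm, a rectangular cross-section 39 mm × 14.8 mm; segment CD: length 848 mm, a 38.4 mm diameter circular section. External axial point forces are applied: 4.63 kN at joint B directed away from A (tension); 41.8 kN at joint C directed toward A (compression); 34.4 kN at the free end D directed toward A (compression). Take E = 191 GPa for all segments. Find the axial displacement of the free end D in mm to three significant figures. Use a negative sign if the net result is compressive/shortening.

Internal axial forces (sectioning from the free end, tension +): N_CD = -34.4 kN, N_BC = -76.2 kN, N_AB = -71.57 kN.
A_AB = 1340 mm².
A_BC = 577.2 mm².
A_CD = 1158 mm².
δ_AB = -71570·295/(1340·191000) = -0.08248 mm
δ_BC = -76200·250/(577.2·191000) = -0.1728 mm
δ_CD = -34400·848/(1158·191000) = -0.1319 mm
δ = Σδ_i = -0.3872 mm.

-0.387 mm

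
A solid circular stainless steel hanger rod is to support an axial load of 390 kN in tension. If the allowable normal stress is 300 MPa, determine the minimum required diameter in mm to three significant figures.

40.7 mm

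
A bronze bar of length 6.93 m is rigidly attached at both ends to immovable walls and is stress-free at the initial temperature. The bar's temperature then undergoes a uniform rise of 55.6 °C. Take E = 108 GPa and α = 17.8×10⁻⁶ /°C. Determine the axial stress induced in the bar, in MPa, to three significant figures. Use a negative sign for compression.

-107 MPa

Free thermal expansion αLΔT = 17.8e-6 · 6930 · 55.6 = 6.858 mm.
The walls impose strain ε = −(6.858)/6930 = -9.8968e-04; σ = Eε = 108000 · -9.8968e-04 = -106.9 MPa.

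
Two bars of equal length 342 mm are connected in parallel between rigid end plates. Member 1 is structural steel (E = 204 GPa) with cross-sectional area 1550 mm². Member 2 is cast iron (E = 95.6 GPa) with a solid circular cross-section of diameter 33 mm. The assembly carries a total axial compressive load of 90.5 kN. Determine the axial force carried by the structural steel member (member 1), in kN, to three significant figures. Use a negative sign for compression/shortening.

-71.9 kN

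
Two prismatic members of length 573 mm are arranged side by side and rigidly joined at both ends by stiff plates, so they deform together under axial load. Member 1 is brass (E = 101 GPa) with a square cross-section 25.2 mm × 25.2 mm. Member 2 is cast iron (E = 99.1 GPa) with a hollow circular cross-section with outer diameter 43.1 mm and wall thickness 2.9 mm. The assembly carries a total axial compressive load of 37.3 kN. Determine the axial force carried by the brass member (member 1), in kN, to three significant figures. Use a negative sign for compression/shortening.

-23.8 kN

A_1 = 635 mm².
A_2 = 366.2 mm².
Equal strain + equilibrium ⇒ each member carries load in proportion to AE: A₁E₁ = 64140000 N, A₂E₂ = 36300000 N, ΣAE = 100400000 N.
F₁ = P·A₁E₁/ΣAE = -37300·64140000/100400000 = -23820 N.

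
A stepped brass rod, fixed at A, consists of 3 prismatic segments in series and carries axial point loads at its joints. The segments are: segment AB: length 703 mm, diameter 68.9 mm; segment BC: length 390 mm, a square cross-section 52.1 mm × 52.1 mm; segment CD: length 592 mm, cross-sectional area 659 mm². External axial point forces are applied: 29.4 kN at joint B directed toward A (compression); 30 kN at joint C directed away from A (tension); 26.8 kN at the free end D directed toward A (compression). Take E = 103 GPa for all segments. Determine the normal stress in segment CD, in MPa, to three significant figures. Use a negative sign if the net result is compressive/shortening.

-40.7 MPa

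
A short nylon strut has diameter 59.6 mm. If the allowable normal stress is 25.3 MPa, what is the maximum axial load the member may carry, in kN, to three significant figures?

70.6 kN

A = 2790 mm².
P_max = σ_allow · A = 25.3 · 2790 = 70580 N = 70.58 kN.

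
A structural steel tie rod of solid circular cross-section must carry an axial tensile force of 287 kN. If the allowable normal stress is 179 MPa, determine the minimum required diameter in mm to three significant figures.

Required area A ≥ P/σ_allow = 287000/179 = 1603 mm².
For a solid circular section, d ≥ √(4A/π) = 45.18 mm.

45.2 mm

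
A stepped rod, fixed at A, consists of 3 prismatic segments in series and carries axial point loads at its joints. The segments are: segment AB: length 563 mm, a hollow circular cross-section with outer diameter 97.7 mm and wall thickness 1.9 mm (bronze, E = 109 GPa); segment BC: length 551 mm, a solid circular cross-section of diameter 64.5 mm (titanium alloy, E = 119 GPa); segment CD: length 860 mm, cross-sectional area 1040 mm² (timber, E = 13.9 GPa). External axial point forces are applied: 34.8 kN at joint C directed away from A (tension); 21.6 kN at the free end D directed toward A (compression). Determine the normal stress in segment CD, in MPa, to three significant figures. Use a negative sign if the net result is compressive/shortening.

-20.8 MPa

Internal axial forces (sectioning from the free end, tension +): N_CD = -21.6 kN, N_BC = 13.2 kN, N_AB = 13.2 kN.
σ_CD = N_CD/A_CD = -21600/1040 = -20.77 MPa.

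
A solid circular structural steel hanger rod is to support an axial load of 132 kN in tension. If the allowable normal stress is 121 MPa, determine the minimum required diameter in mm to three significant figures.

37.3 mm

Required area A ≥ P/σ_allow = 132000/121 = 1091 mm².
For a solid circular section, d ≥ √(4A/π) = 37.27 mm.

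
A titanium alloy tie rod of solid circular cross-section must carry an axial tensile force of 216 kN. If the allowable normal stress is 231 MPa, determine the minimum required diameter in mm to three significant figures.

34.5 mm

Required area A ≥ P/σ_allow = 216000/231 = 935.1 mm².
For a solid circular section, d ≥ √(4A/π) = 34.5 mm.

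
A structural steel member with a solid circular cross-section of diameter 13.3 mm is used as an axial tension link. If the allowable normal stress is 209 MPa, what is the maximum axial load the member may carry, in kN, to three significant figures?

29.0 kN

A = 138.9 mm².
P_max = σ_allow · A = 209 · 138.9 = 29040 N = 29.04 kN.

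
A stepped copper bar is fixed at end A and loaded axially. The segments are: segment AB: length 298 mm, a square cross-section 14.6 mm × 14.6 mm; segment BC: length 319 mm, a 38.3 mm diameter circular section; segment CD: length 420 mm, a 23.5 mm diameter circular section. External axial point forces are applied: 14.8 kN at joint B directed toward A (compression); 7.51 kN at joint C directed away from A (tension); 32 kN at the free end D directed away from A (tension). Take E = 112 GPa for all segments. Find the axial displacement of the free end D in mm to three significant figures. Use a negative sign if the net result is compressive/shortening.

0.683 mm

Internal axial forces (sectioning from the free end, tension +): N_CD = 32 kN, N_BC = 39.51 kN, N_AB = 24.71 kN.
A_AB = 213.2 mm².
A_BC = 1152 mm².
A_CD = 433.7 mm².
δ_AB = 24710·298/(213.2·112000) = 0.3084 mm
δ_BC = 39510·319/(1152·112000) = 0.09768 mm
δ_CD = 32000·420/(433.7·112000) = 0.2767 mm
δ = Σδ_i = 0.6828 mm.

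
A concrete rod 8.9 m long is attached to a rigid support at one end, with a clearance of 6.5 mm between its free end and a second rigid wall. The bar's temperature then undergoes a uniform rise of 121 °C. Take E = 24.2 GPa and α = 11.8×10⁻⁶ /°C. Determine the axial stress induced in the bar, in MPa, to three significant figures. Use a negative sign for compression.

-16.9 MPa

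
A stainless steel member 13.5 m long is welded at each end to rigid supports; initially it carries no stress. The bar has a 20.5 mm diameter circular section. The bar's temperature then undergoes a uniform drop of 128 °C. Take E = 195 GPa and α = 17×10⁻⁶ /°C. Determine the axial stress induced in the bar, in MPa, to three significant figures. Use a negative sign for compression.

424 MPa

Free thermal expansion αLΔT = 17e-6 · 13500 · -128 = -29.38 mm.
The walls impose strain ε = −(-29.38)/13500 = 2.1760e-03; σ = Eε = 195000 · 2.1760e-03 = 424.3 MPa.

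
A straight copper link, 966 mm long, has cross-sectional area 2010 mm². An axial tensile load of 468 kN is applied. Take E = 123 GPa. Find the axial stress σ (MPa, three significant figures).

σ = N/A = 468000/2010 = 232.8 MPa.

233 MPa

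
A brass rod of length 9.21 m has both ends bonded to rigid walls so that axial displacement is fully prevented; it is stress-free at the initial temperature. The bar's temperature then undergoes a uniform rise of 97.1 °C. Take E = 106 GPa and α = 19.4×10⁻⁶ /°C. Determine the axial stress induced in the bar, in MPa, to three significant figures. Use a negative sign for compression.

-200 MPa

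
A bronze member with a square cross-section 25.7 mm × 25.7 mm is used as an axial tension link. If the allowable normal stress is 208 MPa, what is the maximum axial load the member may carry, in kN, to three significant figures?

137 kN

A = 660.5 mm².
P_max = σ_allow · A = 208 · 660.5 = 137400 N = 137.4 kN.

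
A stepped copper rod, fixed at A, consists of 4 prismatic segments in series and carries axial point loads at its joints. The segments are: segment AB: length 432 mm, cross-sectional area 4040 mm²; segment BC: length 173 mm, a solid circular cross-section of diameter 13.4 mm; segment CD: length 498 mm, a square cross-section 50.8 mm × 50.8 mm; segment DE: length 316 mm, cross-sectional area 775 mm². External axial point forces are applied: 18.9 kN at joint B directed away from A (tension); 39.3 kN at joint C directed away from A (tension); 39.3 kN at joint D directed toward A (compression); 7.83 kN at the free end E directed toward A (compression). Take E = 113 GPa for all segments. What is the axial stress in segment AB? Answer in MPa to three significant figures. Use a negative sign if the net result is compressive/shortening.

Internal axial forces (sectioning from the free end, tension +): N_DE = -7.83 kN, N_CD = -47.13 kN, N_BC = -7.83 kN, N_AB = 11.07 kN.
σ_AB = N_AB/A_AB = 11070/4040 = 2.74 MPa.

2.74 MPa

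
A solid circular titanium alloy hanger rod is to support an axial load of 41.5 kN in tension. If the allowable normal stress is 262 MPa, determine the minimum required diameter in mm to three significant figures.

14.2 mm

Required area A ≥ P/σ_allow = 41500/262 = 158.4 mm².
For a solid circular section, d ≥ √(4A/π) = 14.2 mm.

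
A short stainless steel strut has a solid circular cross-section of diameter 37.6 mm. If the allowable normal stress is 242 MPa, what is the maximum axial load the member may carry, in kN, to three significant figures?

269 kN

A = 1110 mm².
P_max = σ_allow · A = 242 · 1110 = 268700 N = 268.7 kN.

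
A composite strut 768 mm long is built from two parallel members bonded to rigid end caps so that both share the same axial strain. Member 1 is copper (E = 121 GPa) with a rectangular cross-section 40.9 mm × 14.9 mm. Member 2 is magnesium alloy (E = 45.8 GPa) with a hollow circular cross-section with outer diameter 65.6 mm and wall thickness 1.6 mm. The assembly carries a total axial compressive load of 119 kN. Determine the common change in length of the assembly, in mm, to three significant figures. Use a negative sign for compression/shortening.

-1.03 mm

A_1 = 609.4 mm².
A_2 = 321.7 mm².
Equal strain + equilibrium ⇒ each member carries load in proportion to AE: A₁E₁ = 73740000 N, A₂E₂ = 14730000 N, ΣAE = 88470000 N.
δ = PL/ΣAE = -119000·768/88470000 = -1.033 mm.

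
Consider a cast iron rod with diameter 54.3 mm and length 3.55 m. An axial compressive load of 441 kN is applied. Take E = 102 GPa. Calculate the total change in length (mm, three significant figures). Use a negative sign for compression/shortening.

A = 2316 mm².
δ_mech = NL/(AE) = -441000·3550/(2316·102000) = -6.628 mm.

-6.63 mm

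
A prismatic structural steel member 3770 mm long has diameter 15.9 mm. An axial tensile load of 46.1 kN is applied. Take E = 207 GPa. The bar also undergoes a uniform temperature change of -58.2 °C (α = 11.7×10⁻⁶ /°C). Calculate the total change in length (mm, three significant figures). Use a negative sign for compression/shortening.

A = 198.6 mm².
δ_mech = NL/(AE) = 46100·3770/(198.6·207000) = 4.229 mm.
δ_thermal = αLΔT = 11.7e-6·3770·-58.2 = -2.567 mm.
δ = δ_mech + δ_thermal = 1.661 mm.

1.66 mm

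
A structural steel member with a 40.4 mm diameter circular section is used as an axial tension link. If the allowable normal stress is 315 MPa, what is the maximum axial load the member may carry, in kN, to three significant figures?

404 kN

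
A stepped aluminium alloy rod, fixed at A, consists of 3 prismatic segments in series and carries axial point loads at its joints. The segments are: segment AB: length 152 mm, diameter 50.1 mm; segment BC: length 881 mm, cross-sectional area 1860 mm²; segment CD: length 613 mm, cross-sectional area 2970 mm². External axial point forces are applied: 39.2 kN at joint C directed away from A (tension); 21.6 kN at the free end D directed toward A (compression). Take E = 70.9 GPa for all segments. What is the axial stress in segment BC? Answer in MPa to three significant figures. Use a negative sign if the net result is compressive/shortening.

Internal axial forces (sectioning from the free end, tension +): N_CD = -21.6 kN, N_BC = 17.6 kN, N_AB = 17.6 kN.
σ_BC = N_BC/A_BC = 17600/1860 = 9.462 MPa.

9.46 MPa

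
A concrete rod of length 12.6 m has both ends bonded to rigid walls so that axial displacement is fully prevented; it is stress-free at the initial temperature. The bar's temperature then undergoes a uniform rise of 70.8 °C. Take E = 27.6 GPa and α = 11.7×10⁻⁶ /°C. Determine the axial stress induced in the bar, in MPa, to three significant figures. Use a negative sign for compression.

-22.9 MPa

Free thermal expansion αLΔT = 11.7e-6 · 12600 · 70.8 = 10.44 mm.
The walls impose strain ε = −(10.44)/12600 = -8.2836e-04; σ = Eε = 27600 · -8.2836e-04 = -22.86 MPa.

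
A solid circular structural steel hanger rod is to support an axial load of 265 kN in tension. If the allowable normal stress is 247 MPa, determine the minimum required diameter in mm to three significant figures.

37.0 mm

Required area A ≥ P/σ_allow = 265000/247 = 1073 mm².
For a solid circular section, d ≥ √(4A/π) = 36.96 mm.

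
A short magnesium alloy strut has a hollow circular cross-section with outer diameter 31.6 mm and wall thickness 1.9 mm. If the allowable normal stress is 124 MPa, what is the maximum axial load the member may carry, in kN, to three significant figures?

A = 177.3 mm².
P_max = σ_allow · A = 124 · 177.3 = 21980 N = 21.98 kN.

22.0 kN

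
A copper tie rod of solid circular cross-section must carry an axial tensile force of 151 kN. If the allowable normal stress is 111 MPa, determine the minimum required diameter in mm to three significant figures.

Required area A ≥ P/σ_allow = 151000/111 = 1360 mm².
For a solid circular section, d ≥ √(4A/π) = 41.62 mm.

41.6 mm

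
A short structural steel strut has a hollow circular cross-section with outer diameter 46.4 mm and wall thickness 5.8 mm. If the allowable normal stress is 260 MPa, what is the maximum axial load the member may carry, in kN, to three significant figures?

A = 739.8 mm².
P_max = σ_allow · A = 260 · 739.8 = 192300 N = 192.3 kN.

192 kN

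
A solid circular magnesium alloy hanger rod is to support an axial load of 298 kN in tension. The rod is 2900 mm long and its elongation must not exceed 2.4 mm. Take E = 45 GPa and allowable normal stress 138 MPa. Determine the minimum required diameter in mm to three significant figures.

101 mm

Required area A ≥ P/σ_allow = 298000/138 = 2159 mm².
For a solid circular section, d ≥ √(4A/π) = 52.44 mm.
Elongation limit: A ≥ PL/(Eδ_allow) = 298000·2900/(45000·2.4) = 8002 mm² ⇒ d ≥ 100.9 mm.
The elongation limit governs.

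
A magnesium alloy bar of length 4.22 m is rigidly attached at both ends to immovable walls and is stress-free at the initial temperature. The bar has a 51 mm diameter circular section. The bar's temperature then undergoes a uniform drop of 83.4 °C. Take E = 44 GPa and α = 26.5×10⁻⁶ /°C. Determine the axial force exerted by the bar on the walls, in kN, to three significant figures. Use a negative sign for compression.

Free thermal expansion αLΔT = 26.5e-6 · 4220 · -83.4 = -9.327 mm.
The walls impose strain ε = −(-9.327)/4220 = 2.2101e-03; σ = Eε = 44000 · 2.2101e-03 = 97.24 MPa.
Wall reaction R = σ·A = 97.24·2043 = 198700 N = 198.7 kN.

199 kN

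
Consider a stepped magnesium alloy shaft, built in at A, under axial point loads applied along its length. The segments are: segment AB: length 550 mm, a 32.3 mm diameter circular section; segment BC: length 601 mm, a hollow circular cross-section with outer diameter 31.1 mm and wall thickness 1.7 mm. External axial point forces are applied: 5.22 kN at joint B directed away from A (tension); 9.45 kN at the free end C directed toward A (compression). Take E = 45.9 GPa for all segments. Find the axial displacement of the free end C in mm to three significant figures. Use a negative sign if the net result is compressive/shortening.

Internal axial forces (sectioning from the free end, tension +): N_BC = -9.45 kN, N_AB = -4.23 kN.
A_AB = 819.4 mm².
A_BC = 157 mm².
δ_AB = -4230·550/(819.4·45900) = -0.06186 mm
δ_BC = -9450·601/(157·45900) = -0.788 mm
δ = Σδ_i = -0.8499 mm.

-0.850 mm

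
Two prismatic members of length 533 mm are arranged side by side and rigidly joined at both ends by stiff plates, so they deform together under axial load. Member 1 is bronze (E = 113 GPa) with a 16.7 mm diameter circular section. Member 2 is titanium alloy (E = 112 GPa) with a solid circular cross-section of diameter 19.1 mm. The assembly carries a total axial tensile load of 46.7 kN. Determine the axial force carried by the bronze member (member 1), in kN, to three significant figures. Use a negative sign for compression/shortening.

A_1 = 219 mm².
A_2 = 286.5 mm².
Equal strain + equilibrium ⇒ each member carries load in proportion to AE: A₁E₁ = 24750000 N, A₂E₂ = 32090000 N, ΣAE = 56840000 N.
F₁ = P·A₁E₁/ΣAE = 46700·24750000/56840000 = 20340 N.

20.3 kN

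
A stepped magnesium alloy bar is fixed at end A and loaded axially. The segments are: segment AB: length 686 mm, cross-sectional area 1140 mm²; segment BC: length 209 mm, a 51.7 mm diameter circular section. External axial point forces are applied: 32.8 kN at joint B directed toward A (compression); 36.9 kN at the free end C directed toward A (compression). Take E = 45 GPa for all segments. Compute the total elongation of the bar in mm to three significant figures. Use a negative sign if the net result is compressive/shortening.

-1.01 mm

Internal axial forces (sectioning from the free end, tension +): N_BC = -36.9 kN, N_AB = -69.7 kN.
A_BC = 2099 mm².
δ_AB = -69700·686/(1140·45000) = -0.9321 mm
δ_BC = -36900·209/(2099·45000) = -0.08164 mm
δ = Σδ_i = -1.014 mm.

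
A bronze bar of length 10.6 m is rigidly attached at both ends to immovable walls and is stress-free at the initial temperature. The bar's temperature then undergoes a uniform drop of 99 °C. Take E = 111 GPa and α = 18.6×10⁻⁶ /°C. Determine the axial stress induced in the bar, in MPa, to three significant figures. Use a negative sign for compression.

204 MPa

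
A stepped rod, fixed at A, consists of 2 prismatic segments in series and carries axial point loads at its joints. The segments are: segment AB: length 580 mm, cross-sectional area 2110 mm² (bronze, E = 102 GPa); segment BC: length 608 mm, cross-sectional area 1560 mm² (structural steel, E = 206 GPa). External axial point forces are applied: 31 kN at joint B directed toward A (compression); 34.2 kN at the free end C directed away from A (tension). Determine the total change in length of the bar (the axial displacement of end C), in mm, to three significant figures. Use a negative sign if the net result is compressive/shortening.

Internal axial forces (sectioning from the free end, tension +): N_BC = 34.2 kN, N_AB = 3.2 kN.
δ_AB = 3200·580/(2110·102000) = 0.008624 mm
δ_BC = 34200·608/(1560·206000) = 0.06471 mm
δ = Σδ_i = 0.07333 mm.

0.0733 mm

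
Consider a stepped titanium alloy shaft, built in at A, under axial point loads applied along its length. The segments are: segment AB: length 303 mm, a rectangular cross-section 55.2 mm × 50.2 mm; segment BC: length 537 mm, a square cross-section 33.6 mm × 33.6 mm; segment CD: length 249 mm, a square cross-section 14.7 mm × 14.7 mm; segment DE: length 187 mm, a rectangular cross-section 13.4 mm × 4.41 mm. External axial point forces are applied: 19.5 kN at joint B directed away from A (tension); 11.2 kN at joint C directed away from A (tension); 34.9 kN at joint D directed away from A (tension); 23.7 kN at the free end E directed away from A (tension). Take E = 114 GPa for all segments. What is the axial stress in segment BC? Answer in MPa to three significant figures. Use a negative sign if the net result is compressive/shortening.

Internal axial forces (sectioning from the free end, tension +): N_DE = 23.7 kN, N_CD = 58.6 kN, N_BC = 69.8 kN, N_AB = 89.3 kN.
A_BC = 1129 mm².
σ_BC = N_BC/A_BC = 69800/1129 = 61.83 MPa.

61.8 MPa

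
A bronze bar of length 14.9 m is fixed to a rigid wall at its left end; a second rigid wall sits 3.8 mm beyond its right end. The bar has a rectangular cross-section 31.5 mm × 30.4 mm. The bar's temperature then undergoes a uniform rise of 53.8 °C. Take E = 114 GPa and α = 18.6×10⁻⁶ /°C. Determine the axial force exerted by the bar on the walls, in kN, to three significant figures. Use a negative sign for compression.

-81.4 kN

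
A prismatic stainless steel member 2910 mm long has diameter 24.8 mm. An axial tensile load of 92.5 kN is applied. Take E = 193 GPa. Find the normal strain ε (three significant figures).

A = 483.1 mm².
σ = N/A = 191.5 MPa; ε = σ/E = 191.5/193000 = 9.922e-04.

9.92e-04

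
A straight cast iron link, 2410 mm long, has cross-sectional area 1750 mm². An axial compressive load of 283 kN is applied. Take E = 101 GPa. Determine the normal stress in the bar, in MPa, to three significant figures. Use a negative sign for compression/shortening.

σ = N/A = -283000/1750 = -161.7 MPa.

-162 MPa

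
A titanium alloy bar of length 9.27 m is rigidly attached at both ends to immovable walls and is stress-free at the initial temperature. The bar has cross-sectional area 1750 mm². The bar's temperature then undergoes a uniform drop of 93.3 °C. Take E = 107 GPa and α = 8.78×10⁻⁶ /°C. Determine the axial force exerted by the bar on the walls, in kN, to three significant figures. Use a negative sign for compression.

153 kN

Free thermal expansion αLΔT = 8.78e-6 · 9270 · -93.3 = -7.594 mm.
The walls impose strain ε = −(-7.594)/9270 = 8.1917e-04; σ = Eε = 107000 · 8.1917e-04 = 87.65 MPa.
Wall reaction R = σ·A = 87.65·1750 = 153400 N = 153.4 kN.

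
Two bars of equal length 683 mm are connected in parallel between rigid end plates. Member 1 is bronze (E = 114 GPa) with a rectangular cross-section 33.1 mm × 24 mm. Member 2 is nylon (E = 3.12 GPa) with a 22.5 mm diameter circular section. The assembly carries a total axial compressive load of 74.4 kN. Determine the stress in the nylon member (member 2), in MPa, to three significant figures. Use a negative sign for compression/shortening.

-2.53 MPa

A_1 = 794.4 mm².
A_2 = 397.6 mm².
Equal strain + equilibrium ⇒ each member carries load in proportion to AE: A₁E₁ = 90560000 N, A₂E₂ = 1241000 N, ΣAE = 91800000 N.
σ₂ = P·E₂/ΣAE = -74400·3120/91800000 = -2.529 MPa.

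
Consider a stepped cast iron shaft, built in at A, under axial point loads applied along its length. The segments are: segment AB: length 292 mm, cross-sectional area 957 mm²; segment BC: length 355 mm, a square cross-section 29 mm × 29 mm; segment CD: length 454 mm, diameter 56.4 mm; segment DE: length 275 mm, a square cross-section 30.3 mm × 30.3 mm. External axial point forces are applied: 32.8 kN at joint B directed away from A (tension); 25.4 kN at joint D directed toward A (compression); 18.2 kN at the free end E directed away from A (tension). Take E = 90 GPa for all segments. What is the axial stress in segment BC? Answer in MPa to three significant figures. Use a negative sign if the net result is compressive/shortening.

-8.56 MPa

Internal axial forces (sectioning from the free end, tension +): N_DE = 18.2 kN, N_CD = -7.2 kN, N_BC = -7.2 kN, N_AB = 25.6 kN.
A_BC = 841 mm².
σ_BC = N_BC/A_BC = -7200/841 = -8.561 MPa.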